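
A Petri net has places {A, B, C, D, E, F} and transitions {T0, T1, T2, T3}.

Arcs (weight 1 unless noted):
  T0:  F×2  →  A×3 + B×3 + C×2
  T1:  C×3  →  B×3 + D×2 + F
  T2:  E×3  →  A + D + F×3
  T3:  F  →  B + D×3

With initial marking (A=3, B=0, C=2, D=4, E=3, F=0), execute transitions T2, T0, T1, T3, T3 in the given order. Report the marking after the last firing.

(A=7, B=8, C=1, D=13, E=0, F=0)

step 1: fire T2:  (A=3, B=0, C=2, D=4, E=3, F=0) → (A=4, B=0, C=2, D=5, E=0, F=3)
step 2: fire T0:  (A=4, B=0, C=2, D=5, E=0, F=3) → (A=7, B=3, C=4, D=5, E=0, F=1)
step 3: fire T1:  (A=7, B=3, C=4, D=5, E=0, F=1) → (A=7, B=6, C=1, D=7, E=0, F=2)
step 4: fire T3:  (A=7, B=6, C=1, D=7, E=0, F=2) → (A=7, B=7, C=1, D=10, E=0, F=1)
step 5: fire T3:  (A=7, B=7, C=1, D=10, E=0, F=1) → (A=7, B=8, C=1, D=13, E=0, F=0)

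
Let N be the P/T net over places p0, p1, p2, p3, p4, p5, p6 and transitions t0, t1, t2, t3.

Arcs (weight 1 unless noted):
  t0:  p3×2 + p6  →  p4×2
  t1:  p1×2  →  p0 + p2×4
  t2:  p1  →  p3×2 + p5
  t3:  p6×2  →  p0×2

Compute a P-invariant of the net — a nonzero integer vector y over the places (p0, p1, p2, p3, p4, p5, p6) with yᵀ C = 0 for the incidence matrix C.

y = (p0:0, p1:2, p2:1, p3:1, p4:1, p5:0, p6:0)

Incidence matrix C (rows=places, cols=transitions):
       t0   t1   t2   t3
   p0   0    1    0    2
   p1   0   -2   -1    0
   p2   0    4    0    0
   p3  -2    0    2    0
   p4   2    0    0    0
   p5   0    0    1    0
   p6  -1    0    0   -2

Candidate y = [0, 2, 1, 1, 1, 0, 0]; check y·C column-wise:
  col t0: 2·0 + 1·0 + 1·-2 + 1·2 + 0·-1 = 0
  col t1: 0·1 + 2·-2 + 1·4 + 1·0 + 1·0 = 0
  col t2: 2·-1 + 1·0 + 1·2 + 1·0 + 0·1 = 0
  col t3: 0·2 + 2·0 + 1·0 + 1·0 + 1·0 + 0·-2 = 0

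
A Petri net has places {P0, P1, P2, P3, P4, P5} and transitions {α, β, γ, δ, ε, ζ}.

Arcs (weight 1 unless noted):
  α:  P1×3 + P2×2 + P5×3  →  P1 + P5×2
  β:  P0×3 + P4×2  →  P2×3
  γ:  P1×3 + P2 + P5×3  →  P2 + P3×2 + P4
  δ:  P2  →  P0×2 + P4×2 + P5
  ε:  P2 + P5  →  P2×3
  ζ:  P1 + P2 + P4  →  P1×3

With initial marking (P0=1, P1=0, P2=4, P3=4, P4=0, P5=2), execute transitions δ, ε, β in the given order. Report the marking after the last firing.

(P0=0, P1=0, P2=8, P3=4, P4=0, P5=2)

step 1: fire δ:  (P0=1, P1=0, P2=4, P3=4, P4=0, P5=2) → (P0=3, P1=0, P2=3, P3=4, P4=2, P5=3)
step 2: fire ε:  (P0=3, P1=0, P2=3, P3=4, P4=2, P5=3) → (P0=3, P1=0, P2=5, P3=4, P4=2, P5=2)
step 3: fire β:  (P0=3, P1=0, P2=5, P3=4, P4=2, P5=2) → (P0=0, P1=0, P2=8, P3=4, P4=0, P5=2)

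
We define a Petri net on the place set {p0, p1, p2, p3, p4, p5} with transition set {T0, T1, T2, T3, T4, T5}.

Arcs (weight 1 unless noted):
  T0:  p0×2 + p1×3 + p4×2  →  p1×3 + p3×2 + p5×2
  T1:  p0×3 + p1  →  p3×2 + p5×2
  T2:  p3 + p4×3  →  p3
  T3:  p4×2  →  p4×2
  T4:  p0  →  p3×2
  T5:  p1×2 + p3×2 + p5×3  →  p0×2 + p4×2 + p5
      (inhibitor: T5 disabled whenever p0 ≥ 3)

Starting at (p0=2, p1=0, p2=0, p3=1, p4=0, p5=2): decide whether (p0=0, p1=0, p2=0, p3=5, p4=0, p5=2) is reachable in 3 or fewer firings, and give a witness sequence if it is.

YES — reachable via ⟨T4, T4⟩ (2 firings)

step 1: fire T4:  (p0=2, p1=0, p2=0, p3=1, p4=0, p5=2) → (p0=1, p1=0, p2=0, p3=3, p4=0, p5=2)
step 2: fire T4:  (p0=1, p1=0, p2=0, p3=3, p4=0, p5=2) → (p0=0, p1=0, p2=0, p3=5, p4=0, p5=2)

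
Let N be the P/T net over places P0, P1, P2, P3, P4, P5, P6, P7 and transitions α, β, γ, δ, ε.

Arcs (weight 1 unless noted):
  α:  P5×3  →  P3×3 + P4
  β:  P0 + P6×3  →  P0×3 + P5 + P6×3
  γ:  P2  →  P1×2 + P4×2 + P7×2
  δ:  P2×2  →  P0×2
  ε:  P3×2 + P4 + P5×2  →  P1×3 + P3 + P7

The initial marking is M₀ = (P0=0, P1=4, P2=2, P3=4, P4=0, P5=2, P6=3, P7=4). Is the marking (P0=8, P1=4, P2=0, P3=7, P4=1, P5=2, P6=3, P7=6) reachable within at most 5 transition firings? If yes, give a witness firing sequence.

depth 0: 1 marking
depth 1: 3 markings reached so far
depth 2: 6 markings reached so far
depth 3: 9 markings reached so far
depth 4: 11 markings reached so far
depth 5: 13 markings reached so far
target is not among the 13 markings reachable within 5 steps

NO — not reachable within 5 firings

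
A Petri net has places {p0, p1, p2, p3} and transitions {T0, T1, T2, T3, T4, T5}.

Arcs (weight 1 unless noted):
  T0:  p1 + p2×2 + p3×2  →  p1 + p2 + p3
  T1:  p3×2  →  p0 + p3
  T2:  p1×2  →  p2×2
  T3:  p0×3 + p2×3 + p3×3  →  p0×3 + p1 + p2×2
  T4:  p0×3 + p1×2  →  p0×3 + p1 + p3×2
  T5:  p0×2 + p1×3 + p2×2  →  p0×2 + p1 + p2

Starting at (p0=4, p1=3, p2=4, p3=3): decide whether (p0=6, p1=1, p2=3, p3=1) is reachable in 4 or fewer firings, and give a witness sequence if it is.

step 1: fire T1:  (p0=4, p1=3, p2=4, p3=3) → (p0=5, p1=3, p2=4, p3=2)
step 2: fire T1:  (p0=5, p1=3, p2=4, p3=2) → (p0=6, p1=3, p2=4, p3=1)
step 3: fire T5:  (p0=6, p1=3, p2=4, p3=1) → (p0=6, p1=1, p2=3, p3=1)

YES — reachable via ⟨T1, T1, T5⟩ (3 firings)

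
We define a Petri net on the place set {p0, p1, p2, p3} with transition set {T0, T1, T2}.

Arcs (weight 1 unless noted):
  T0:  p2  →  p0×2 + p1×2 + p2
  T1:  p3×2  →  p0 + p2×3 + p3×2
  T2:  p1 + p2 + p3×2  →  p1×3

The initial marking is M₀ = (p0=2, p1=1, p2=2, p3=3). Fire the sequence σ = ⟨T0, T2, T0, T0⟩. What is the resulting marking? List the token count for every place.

(p0=8, p1=9, p2=1, p3=1)

step 1: fire T0:  (p0=2, p1=1, p2=2, p3=3) → (p0=4, p1=3, p2=2, p3=3)
step 2: fire T2:  (p0=4, p1=3, p2=2, p3=3) → (p0=4, p1=5, p2=1, p3=1)
step 3: fire T0:  (p0=4, p1=5, p2=1, p3=1) → (p0=6, p1=7, p2=1, p3=1)
step 4: fire T0:  (p0=6, p1=7, p2=1, p3=1) → (p0=8, p1=9, p2=1, p3=1)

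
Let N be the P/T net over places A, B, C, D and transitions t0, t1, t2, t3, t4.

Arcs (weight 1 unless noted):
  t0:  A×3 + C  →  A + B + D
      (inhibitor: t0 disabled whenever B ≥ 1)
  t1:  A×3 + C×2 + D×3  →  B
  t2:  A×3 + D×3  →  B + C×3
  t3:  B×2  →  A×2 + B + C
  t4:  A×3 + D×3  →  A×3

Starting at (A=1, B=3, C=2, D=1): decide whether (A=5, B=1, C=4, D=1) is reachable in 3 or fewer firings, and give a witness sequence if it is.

YES — reachable via ⟨t3, t3⟩ (2 firings)

step 1: fire t3:  (A=1, B=3, C=2, D=1) → (A=3, B=2, C=3, D=1)
step 2: fire t3:  (A=3, B=2, C=3, D=1) → (A=5, B=1, C=4, D=1)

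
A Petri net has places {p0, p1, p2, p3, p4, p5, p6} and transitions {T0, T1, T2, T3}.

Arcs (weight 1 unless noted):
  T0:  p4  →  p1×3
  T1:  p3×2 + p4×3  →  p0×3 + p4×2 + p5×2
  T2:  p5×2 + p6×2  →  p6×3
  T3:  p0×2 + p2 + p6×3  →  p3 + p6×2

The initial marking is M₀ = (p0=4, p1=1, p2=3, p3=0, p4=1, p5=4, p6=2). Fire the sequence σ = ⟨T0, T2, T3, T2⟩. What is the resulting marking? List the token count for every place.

(p0=2, p1=4, p2=2, p3=1, p4=0, p5=0, p6=3)

step 1: fire T0:  (p0=4, p1=1, p2=3, p3=0, p4=1, p5=4, p6=2) → (p0=4, p1=4, p2=3, p3=0, p4=0, p5=4, p6=2)
step 2: fire T2:  (p0=4, p1=4, p2=3, p3=0, p4=0, p5=4, p6=2) → (p0=4, p1=4, p2=3, p3=0, p4=0, p5=2, p6=3)
step 3: fire T3:  (p0=4, p1=4, p2=3, p3=0, p4=0, p5=2, p6=3) → (p0=2, p1=4, p2=2, p3=1, p4=0, p5=2, p6=2)
step 4: fire T2:  (p0=2, p1=4, p2=2, p3=1, p4=0, p5=2, p6=2) → (p0=2, p1=4, p2=2, p3=1, p4=0, p5=0, p6=3)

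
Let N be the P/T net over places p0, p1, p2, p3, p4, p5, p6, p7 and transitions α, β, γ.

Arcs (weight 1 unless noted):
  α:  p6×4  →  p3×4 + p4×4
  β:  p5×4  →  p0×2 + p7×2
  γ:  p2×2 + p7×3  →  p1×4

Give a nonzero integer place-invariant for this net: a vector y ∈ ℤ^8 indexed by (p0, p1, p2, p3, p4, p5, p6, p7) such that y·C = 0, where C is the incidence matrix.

Incidence matrix C (rows=places, cols=transitions):
        α    β    γ
   p0   0    2    0
   p1   0    0    4
   p2   0    0   -2
   p3   4    0    0
   p4   4    0    0
   p5   0   -4    0
   p6  -4    0    0
   p7   0    2   -3

Candidate y = [0, 1, 2, 0, 0, 0, 0, 0]; check y·C column-wise:
  col α: 1·0 + 2·0 + 0·4 + 0·4 + 0·-4 = 0
  col β: 0·2 + 1·0 + 2·0 + 0·-4 + 0·2 = 0
  col γ: 1·4 + 2·-2 + 0·-3 = 0

y = (p0:0, p1:1, p2:2, p3:0, p4:0, p5:0, p6:0, p7:0)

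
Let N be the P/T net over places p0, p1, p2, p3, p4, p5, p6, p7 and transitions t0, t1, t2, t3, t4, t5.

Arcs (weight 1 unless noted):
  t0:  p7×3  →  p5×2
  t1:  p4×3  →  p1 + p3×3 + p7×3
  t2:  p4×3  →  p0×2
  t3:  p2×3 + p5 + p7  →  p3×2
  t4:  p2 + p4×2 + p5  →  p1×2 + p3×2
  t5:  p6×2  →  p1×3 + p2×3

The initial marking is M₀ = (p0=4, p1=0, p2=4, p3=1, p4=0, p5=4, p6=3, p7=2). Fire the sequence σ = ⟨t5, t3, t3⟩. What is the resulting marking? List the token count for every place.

(p0=4, p1=3, p2=1, p3=5, p4=0, p5=2, p6=1, p7=0)

step 1: fire t5:  (p0=4, p1=0, p2=4, p3=1, p4=0, p5=4, p6=3, p7=2) → (p0=4, p1=3, p2=7, p3=1, p4=0, p5=4, p6=1, p7=2)
step 2: fire t3:  (p0=4, p1=3, p2=7, p3=1, p4=0, p5=4, p6=1, p7=2) → (p0=4, p1=3, p2=4, p3=3, p4=0, p5=3, p6=1, p7=1)
step 3: fire t3:  (p0=4, p1=3, p2=4, p3=3, p4=0, p5=3, p6=1, p7=1) → (p0=4, p1=3, p2=1, p3=5, p4=0, p5=2, p6=1, p7=0)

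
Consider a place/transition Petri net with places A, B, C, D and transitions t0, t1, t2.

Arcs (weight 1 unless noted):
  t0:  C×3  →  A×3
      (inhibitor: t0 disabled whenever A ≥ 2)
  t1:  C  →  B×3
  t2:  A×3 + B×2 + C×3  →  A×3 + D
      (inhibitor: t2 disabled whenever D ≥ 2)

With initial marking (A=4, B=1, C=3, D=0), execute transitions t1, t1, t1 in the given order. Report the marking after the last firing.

step 1: fire t1:  (A=4, B=1, C=3, D=0) → (A=4, B=4, C=2, D=0)
step 2: fire t1:  (A=4, B=4, C=2, D=0) → (A=4, B=7, C=1, D=0)
step 3: fire t1:  (A=4, B=7, C=1, D=0) → (A=4, B=10, C=0, D=0)

(A=4, B=10, C=0, D=0)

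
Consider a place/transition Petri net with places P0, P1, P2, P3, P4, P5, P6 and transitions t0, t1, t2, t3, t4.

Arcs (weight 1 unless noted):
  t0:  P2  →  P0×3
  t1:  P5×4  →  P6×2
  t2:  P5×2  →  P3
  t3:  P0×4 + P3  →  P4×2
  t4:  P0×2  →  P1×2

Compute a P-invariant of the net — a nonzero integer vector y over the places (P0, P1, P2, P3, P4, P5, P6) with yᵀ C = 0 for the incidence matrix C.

y = (P0:1, P1:1, P2:3, P3:0, P4:2, P5:0, P6:0)

Incidence matrix C (rows=places, cols=transitions):
       t0   t1   t2   t3   t4
   P0   3    0    0   -4   -2
   P1   0    0    0    0    2
   P2  -1    0    0    0    0
   P3   0    0    1   -1    0
   P4   0    0    0    2    0
   P5   0   -4   -2    0    0
   P6   0    2    0    0    0

Candidate y = [1, 1, 3, 0, 2, 0, 0]; check y·C column-wise:
  col t0: 1·3 + 1·0 + 3·-1 + 2·0 = 0
  col t1: 1·0 + 1·0 + 3·0 + 2·0 + 0·-4 + 0·2 = 0
  col t2: 1·0 + 1·0 + 3·0 + 0·1 + 2·0 + 0·-2 = 0
  col t3: 1·-4 + 1·0 + 3·0 + 0·-1 + 2·2 = 0
  col t4: 1·-2 + 1·2 + 3·0 + 2·0 = 0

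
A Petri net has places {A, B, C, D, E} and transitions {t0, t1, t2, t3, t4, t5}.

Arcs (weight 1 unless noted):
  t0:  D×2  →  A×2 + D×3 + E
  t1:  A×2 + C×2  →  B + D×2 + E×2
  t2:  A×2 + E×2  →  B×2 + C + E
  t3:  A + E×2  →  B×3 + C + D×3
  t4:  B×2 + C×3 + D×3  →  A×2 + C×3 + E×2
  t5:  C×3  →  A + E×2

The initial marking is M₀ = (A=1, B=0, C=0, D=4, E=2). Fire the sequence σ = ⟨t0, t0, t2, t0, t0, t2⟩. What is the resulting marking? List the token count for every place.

(A=5, B=4, C=2, D=8, E=4)

step 1: fire t0:  (A=1, B=0, C=0, D=4, E=2) → (A=3, B=0, C=0, D=5, E=3)
step 2: fire t0:  (A=3, B=0, C=0, D=5, E=3) → (A=5, B=0, C=0, D=6, E=4)
step 3: fire t2:  (A=5, B=0, C=0, D=6, E=4) → (A=3, B=2, C=1, D=6, E=3)
step 4: fire t0:  (A=3, B=2, C=1, D=6, E=3) → (A=5, B=2, C=1, D=7, E=4)
step 5: fire t0:  (A=5, B=2, C=1, D=7, E=4) → (A=7, B=2, C=1, D=8, E=5)
step 6: fire t2:  (A=7, B=2, C=1, D=8, E=5) → (A=5, B=4, C=2, D=8, E=4)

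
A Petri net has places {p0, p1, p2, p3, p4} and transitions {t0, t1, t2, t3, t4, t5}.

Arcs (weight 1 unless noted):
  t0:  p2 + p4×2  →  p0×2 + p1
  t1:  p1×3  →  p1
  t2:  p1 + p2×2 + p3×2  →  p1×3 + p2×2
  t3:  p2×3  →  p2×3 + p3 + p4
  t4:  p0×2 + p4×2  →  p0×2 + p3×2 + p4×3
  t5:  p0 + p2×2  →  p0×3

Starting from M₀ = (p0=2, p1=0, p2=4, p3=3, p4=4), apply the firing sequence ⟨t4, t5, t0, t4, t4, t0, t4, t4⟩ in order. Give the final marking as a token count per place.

(p0=8, p1=2, p2=0, p3=13, p4=5)

step 1: fire t4:  (p0=2, p1=0, p2=4, p3=3, p4=4) → (p0=2, p1=0, p2=4, p3=5, p4=5)
step 2: fire t5:  (p0=2, p1=0, p2=4, p3=5, p4=5) → (p0=4, p1=0, p2=2, p3=5, p4=5)
step 3: fire t0:  (p0=4, p1=0, p2=2, p3=5, p4=5) → (p0=6, p1=1, p2=1, p3=5, p4=3)
step 4: fire t4:  (p0=6, p1=1, p2=1, p3=5, p4=3) → (p0=6, p1=1, p2=1, p3=7, p4=4)
step 5: fire t4:  (p0=6, p1=1, p2=1, p3=7, p4=4) → (p0=6, p1=1, p2=1, p3=9, p4=5)
step 6: fire t0:  (p0=6, p1=1, p2=1, p3=9, p4=5) → (p0=8, p1=2, p2=0, p3=9, p4=3)
step 7: fire t4:  (p0=8, p1=2, p2=0, p3=9, p4=3) → (p0=8, p1=2, p2=0, p3=11, p4=4)
step 8: fire t4:  (p0=8, p1=2, p2=0, p3=11, p4=4) → (p0=8, p1=2, p2=0, p3=13, p4=5)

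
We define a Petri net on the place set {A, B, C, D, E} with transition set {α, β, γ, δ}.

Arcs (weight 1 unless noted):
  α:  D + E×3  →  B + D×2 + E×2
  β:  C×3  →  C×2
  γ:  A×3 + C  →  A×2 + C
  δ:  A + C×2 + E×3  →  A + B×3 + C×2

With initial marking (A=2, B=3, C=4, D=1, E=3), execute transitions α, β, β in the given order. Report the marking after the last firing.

step 1: fire α:  (A=2, B=3, C=4, D=1, E=3) → (A=2, B=4, C=4, D=2, E=2)
step 2: fire β:  (A=2, B=4, C=4, D=2, E=2) → (A=2, B=4, C=3, D=2, E=2)
step 3: fire β:  (A=2, B=4, C=3, D=2, E=2) → (A=2, B=4, C=2, D=2, E=2)

(A=2, B=4, C=2, D=2, E=2)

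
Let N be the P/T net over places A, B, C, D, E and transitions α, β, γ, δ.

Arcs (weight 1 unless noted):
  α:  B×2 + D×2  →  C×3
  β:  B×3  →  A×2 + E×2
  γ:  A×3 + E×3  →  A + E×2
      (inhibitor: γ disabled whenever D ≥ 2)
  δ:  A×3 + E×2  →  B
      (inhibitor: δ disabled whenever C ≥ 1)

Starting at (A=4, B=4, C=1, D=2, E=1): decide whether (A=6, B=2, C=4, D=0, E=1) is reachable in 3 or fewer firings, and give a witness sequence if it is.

depth 0: 1 marking
depth 1: 3 markings reached so far
depth 2: 3 markings reached so far
(frontier empty at depth 2; search complete)
target is not among the 3 markings reachable within 3 steps

NO — not reachable within 3 firings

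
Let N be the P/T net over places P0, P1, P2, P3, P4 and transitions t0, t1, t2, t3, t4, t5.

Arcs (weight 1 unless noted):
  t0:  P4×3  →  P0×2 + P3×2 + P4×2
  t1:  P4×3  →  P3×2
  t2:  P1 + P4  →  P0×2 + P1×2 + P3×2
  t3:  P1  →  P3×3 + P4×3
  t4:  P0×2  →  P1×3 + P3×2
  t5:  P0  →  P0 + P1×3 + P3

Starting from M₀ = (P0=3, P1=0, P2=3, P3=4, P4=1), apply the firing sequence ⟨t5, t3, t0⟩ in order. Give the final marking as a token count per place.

step 1: fire t5:  (P0=3, P1=0, P2=3, P3=4, P4=1) → (P0=3, P1=3, P2=3, P3=5, P4=1)
step 2: fire t3:  (P0=3, P1=3, P2=3, P3=5, P4=1) → (P0=3, P1=2, P2=3, P3=8, P4=4)
step 3: fire t0:  (P0=3, P1=2, P2=3, P3=8, P4=4) → (P0=5, P1=2, P2=3, P3=10, P4=3)

(P0=5, P1=2, P2=3, P3=10, P4=3)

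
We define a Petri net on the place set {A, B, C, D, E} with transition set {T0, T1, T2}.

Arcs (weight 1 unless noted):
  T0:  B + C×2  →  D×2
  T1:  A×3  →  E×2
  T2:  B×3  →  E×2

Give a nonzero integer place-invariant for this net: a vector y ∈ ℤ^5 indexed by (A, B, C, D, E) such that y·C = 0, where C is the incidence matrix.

y = (A:0, B:0, C:1, D:1, E:0)

Incidence matrix C (rows=places, cols=transitions):
       T0   T1   T2
    A   0   -3    0
    B  -1    0   -3
    C  -2    0    0
    D   2    0    0
    E   0    2    2

Candidate y = [0, 0, 1, 1, 0]; check y·C column-wise:
  col T0: 0·-1 + 1·-2 + 1·2 = 0
  col T1: 0·-3 + 1·0 + 1·0 + 0·2 = 0
  col T2: 0·-3 + 1·0 + 1·0 + 0·2 = 0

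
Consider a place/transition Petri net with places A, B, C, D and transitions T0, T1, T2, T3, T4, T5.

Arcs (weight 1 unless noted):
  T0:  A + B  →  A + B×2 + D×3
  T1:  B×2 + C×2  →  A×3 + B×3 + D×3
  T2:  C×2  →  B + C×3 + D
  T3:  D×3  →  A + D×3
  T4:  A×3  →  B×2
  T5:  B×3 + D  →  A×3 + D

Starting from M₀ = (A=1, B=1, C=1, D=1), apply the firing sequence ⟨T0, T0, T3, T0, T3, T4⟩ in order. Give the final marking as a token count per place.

step 1: fire T0:  (A=1, B=1, C=1, D=1) → (A=1, B=2, C=1, D=4)
step 2: fire T0:  (A=1, B=2, C=1, D=4) → (A=1, B=3, C=1, D=7)
step 3: fire T3:  (A=1, B=3, C=1, D=7) → (A=2, B=3, C=1, D=7)
step 4: fire T0:  (A=2, B=3, C=1, D=7) → (A=2, B=4, C=1, D=10)
step 5: fire T3:  (A=2, B=4, C=1, D=10) → (A=3, B=4, C=1, D=10)
step 6: fire T4:  (A=3, B=4, C=1, D=10) → (A=0, B=6, C=1, D=10)

(A=0, B=6, C=1, D=10)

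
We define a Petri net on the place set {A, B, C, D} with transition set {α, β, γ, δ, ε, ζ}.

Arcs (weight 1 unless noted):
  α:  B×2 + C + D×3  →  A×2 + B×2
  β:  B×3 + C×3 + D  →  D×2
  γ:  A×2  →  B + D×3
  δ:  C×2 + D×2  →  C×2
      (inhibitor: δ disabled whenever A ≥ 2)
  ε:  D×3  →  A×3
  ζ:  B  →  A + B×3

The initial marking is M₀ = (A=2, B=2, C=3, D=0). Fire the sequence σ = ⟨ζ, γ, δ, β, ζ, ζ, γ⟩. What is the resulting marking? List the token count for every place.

step 1: fire ζ:  (A=2, B=2, C=3, D=0) → (A=3, B=4, C=3, D=0)
step 2: fire γ:  (A=3, B=4, C=3, D=0) → (A=1, B=5, C=3, D=3)
step 3: fire δ:  (A=1, B=5, C=3, D=3) → (A=1, B=5, C=3, D=1)
step 4: fire β:  (A=1, B=5, C=3, D=1) → (A=1, B=2, C=0, D=2)
step 5: fire ζ:  (A=1, B=2, C=0, D=2) → (A=2, B=4, C=0, D=2)
step 6: fire ζ:  (A=2, B=4, C=0, D=2) → (A=3, B=6, C=0, D=2)
step 7: fire γ:  (A=3, B=6, C=0, D=2) → (A=1, B=7, C=0, D=5)

(A=1, B=7, C=0, D=5)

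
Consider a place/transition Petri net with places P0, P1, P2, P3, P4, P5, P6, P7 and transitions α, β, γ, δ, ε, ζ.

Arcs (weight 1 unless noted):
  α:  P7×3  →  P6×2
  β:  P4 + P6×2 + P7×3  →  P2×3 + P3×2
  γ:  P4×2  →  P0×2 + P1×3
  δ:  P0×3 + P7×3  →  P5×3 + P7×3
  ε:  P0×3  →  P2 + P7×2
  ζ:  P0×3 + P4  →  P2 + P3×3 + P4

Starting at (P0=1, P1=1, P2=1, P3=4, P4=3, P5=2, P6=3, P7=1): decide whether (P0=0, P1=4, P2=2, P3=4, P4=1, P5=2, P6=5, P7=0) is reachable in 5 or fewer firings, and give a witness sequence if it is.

step 1: fire γ:  (P0=1, P1=1, P2=1, P3=4, P4=3, P5=2, P6=3, P7=1) → (P0=3, P1=4, P2=1, P3=4, P4=1, P5=2, P6=3, P7=1)
step 2: fire ε:  (P0=3, P1=4, P2=1, P3=4, P4=1, P5=2, P6=3, P7=1) → (P0=0, P1=4, P2=2, P3=4, P4=1, P5=2, P6=3, P7=3)
step 3: fire α:  (P0=0, P1=4, P2=2, P3=4, P4=1, P5=2, P6=3, P7=3) → (P0=0, P1=4, P2=2, P3=4, P4=1, P5=2, P6=5, P7=0)

YES — reachable via ⟨γ, ε, α⟩ (3 firings)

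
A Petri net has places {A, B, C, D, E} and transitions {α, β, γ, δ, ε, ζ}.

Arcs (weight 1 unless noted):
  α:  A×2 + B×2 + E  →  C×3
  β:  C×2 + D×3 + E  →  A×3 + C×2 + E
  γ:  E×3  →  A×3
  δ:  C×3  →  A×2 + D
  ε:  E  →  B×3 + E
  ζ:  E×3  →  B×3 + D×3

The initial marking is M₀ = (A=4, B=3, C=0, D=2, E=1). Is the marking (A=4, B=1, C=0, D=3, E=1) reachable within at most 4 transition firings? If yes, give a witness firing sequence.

NO — not reachable within 4 firings

depth 0: 1 marking
depth 1: 3 markings reached so far
depth 2: 6 markings reached so far
depth 3: 9 markings reached so far
depth 4: 12 markings reached so far
target is not among the 12 markings reachable within 4 steps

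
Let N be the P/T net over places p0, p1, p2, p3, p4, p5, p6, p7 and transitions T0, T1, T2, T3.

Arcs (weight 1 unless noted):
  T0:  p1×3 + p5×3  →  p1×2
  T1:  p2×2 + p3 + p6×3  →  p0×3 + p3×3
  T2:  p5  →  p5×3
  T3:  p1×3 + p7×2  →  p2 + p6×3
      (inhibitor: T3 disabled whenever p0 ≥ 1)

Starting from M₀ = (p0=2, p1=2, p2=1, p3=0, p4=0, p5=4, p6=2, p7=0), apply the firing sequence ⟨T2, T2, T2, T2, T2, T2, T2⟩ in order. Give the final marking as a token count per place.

step 1: fire T2:  (p0=2, p1=2, p2=1, p3=0, p4=0, p5=4, p6=2, p7=0) → (p0=2, p1=2, p2=1, p3=0, p4=0, p5=6, p6=2, p7=0)
step 2: fire T2:  (p0=2, p1=2, p2=1, p3=0, p4=0, p5=6, p6=2, p7=0) → (p0=2, p1=2, p2=1, p3=0, p4=0, p5=8, p6=2, p7=0)
step 3: fire T2:  (p0=2, p1=2, p2=1, p3=0, p4=0, p5=8, p6=2, p7=0) → (p0=2, p1=2, p2=1, p3=0, p4=0, p5=10, p6=2, p7=0)
step 4: fire T2:  (p0=2, p1=2, p2=1, p3=0, p4=0, p5=10, p6=2, p7=0) → (p0=2, p1=2, p2=1, p3=0, p4=0, p5=12, p6=2, p7=0)
step 5: fire T2:  (p0=2, p1=2, p2=1, p3=0, p4=0, p5=12, p6=2, p7=0) → (p0=2, p1=2, p2=1, p3=0, p4=0, p5=14, p6=2, p7=0)
step 6: fire T2:  (p0=2, p1=2, p2=1, p3=0, p4=0, p5=14, p6=2, p7=0) → (p0=2, p1=2, p2=1, p3=0, p4=0, p5=16, p6=2, p7=0)
step 7: fire T2:  (p0=2, p1=2, p2=1, p3=0, p4=0, p5=16, p6=2, p7=0) → (p0=2, p1=2, p2=1, p3=0, p4=0, p5=18, p6=2, p7=0)

(p0=2, p1=2, p2=1, p3=0, p4=0, p5=18, p6=2, p7=0)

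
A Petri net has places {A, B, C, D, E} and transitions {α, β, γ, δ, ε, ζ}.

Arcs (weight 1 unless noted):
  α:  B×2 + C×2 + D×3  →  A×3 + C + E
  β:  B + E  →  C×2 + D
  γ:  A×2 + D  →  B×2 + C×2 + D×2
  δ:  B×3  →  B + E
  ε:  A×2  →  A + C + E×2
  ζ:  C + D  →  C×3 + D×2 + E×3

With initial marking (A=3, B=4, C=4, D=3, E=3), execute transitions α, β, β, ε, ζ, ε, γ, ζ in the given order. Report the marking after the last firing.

step 1: fire α:  (A=3, B=4, C=4, D=3, E=3) → (A=6, B=2, C=3, D=0, E=4)
step 2: fire β:  (A=6, B=2, C=3, D=0, E=4) → (A=6, B=1, C=5, D=1, E=3)
step 3: fire β:  (A=6, B=1, C=5, D=1, E=3) → (A=6, B=0, C=7, D=2, E=2)
step 4: fire ε:  (A=6, B=0, C=7, D=2, E=2) → (A=5, B=0, C=8, D=2, E=4)
step 5: fire ζ:  (A=5, B=0, C=8, D=2, E=4) → (A=5, B=0, C=10, D=3, E=7)
step 6: fire ε:  (A=5, B=0, C=10, D=3, E=7) → (A=4, B=0, C=11, D=3, E=9)
step 7: fire γ:  (A=4, B=0, C=11, D=3, E=9) → (A=2, B=2, C=13, D=4, E=9)
step 8: fire ζ:  (A=2, B=2, C=13, D=4, E=9) → (A=2, B=2, C=15, D=5, E=12)

(A=2, B=2, C=15, D=5, E=12)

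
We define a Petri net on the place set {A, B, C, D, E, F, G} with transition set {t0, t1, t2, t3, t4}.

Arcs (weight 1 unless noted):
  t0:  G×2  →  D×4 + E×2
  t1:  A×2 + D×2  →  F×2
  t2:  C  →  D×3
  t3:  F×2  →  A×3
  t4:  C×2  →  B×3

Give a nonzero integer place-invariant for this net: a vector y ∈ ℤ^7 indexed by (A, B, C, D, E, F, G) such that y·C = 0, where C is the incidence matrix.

y = (A:2, B:2, C:3, D:1, E:-2, F:3, G:0)

Incidence matrix C (rows=places, cols=transitions):
       t0   t1   t2   t3   t4
    A   0   -2    0    3    0
    B   0    0    0    0    3
    C   0    0   -1    0   -2
    D   4   -2    3    0    0
    E   2    0    0    0    0
    F   0    2    0   -2    0
    G  -2    0    0    0    0

Candidate y = [2, 2, 3, 1, -2, 3, 0]; check y·C column-wise:
  col t0: 2·0 + 2·0 + 3·0 + 1·4 + -2·2 + 3·0 + 0·-2 = 0
  col t1: 2·-2 + 2·0 + 3·0 + 1·-2 + -2·0 + 3·2 = 0
  col t2: 2·0 + 2·0 + 3·-1 + 1·3 + -2·0 + 3·0 = 0
  col t3: 2·3 + 2·0 + 3·0 + 1·0 + -2·0 + 3·-2 = 0
  col t4: 2·0 + 2·3 + 3·-2 + 1·0 + -2·0 + 3·0 = 0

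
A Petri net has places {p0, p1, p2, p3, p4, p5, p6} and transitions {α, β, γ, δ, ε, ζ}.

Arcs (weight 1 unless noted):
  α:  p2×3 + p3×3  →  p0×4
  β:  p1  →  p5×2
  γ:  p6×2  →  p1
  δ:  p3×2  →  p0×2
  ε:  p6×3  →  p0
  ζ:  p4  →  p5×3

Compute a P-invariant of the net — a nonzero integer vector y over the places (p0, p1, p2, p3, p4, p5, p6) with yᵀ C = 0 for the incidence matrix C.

y = (p0:3, p1:2, p2:1, p3:3, p4:3, p5:1, p6:1)

Incidence matrix C (rows=places, cols=transitions):
        α    β    γ    δ    ε    ζ
   p0   4    0    0    2    1    0
   p1   0   -1    1    0    0    0
   p2  -3    0    0    0    0    0
   p3  -3    0    0   -2    0    0
   p4   0    0    0    0    0   -1
   p5   0    2    0    0    0    3
   p6   0    0   -2    0   -3    0

Candidate y = [3, 2, 1, 3, 3, 1, 1]; check y·C column-wise:
  col α: 3·4 + 2·0 + 1·-3 + 3·-3 + 3·0 + 1·0 + 1·0 = 0
  col β: 3·0 + 2·-1 + 1·0 + 3·0 + 3·0 + 1·2 + 1·0 = 0
  col γ: 3·0 + 2·1 + 1·0 + 3·0 + 3·0 + 1·0 + 1·-2 = 0
  col δ: 3·2 + 2·0 + 1·0 + 3·-2 + 3·0 + 1·0 + 1·0 = 0
  col ε: 3·1 + 2·0 + 1·0 + 3·0 + 3·0 + 1·0 + 1·-3 = 0
  col ζ: 3·0 + 2·0 + 1·0 + 3·0 + 3·-1 + 1·3 + 1·0 = 0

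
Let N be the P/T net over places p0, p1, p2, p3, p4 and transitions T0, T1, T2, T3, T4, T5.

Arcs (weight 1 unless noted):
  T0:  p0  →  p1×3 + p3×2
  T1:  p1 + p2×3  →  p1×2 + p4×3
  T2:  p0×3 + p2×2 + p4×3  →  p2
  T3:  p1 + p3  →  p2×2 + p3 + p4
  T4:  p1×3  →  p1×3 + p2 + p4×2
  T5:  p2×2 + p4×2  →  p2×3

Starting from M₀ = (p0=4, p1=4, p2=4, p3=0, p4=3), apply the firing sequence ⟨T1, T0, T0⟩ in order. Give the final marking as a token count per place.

(p0=2, p1=11, p2=1, p3=4, p4=6)

step 1: fire T1:  (p0=4, p1=4, p2=4, p3=0, p4=3) → (p0=4, p1=5, p2=1, p3=0, p4=6)
step 2: fire T0:  (p0=4, p1=5, p2=1, p3=0, p4=6) → (p0=3, p1=8, p2=1, p3=2, p4=6)
step 3: fire T0:  (p0=3, p1=8, p2=1, p3=2, p4=6) → (p0=2, p1=11, p2=1, p3=4, p4=6)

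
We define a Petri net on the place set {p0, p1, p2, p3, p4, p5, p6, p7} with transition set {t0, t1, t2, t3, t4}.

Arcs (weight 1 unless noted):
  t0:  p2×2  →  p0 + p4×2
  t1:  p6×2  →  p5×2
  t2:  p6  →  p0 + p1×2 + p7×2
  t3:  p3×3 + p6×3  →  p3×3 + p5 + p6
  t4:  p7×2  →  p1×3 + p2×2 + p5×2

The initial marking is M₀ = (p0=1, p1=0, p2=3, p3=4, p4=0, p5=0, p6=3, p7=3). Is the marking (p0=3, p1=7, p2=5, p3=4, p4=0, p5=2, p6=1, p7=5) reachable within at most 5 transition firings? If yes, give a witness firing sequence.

YES — reachable via ⟨t2, t2, t4⟩ (3 firings)

step 1: fire t2:  (p0=1, p1=0, p2=3, p3=4, p4=0, p5=0, p6=3, p7=3) → (p0=2, p1=2, p2=3, p3=4, p4=0, p5=0, p6=2, p7=5)
step 2: fire t2:  (p0=2, p1=2, p2=3, p3=4, p4=0, p5=0, p6=2, p7=5) → (p0=3, p1=4, p2=3, p3=4, p4=0, p5=0, p6=1, p7=7)
step 3: fire t4:  (p0=3, p1=4, p2=3, p3=4, p4=0, p5=0, p6=1, p7=7) → (p0=3, p1=7, p2=5, p3=4, p4=0, p5=2, p6=1, p7=5)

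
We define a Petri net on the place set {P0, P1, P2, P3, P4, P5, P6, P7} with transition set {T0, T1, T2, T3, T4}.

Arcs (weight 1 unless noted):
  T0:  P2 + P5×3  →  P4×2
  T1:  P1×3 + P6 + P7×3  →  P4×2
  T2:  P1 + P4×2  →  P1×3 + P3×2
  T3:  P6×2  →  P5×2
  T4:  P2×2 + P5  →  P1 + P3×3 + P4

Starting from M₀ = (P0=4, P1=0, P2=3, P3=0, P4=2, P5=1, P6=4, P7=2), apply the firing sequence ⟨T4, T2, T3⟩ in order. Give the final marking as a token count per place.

(P0=4, P1=3, P2=1, P3=5, P4=1, P5=2, P6=2, P7=2)

step 1: fire T4:  (P0=4, P1=0, P2=3, P3=0, P4=2, P5=1, P6=4, P7=2) → (P0=4, P1=1, P2=1, P3=3, P4=3, P5=0, P6=4, P7=2)
step 2: fire T2:  (P0=4, P1=1, P2=1, P3=3, P4=3, P5=0, P6=4, P7=2) → (P0=4, P1=3, P2=1, P3=5, P4=1, P5=0, P6=4, P7=2)
step 3: fire T3:  (P0=4, P1=3, P2=1, P3=5, P4=1, P5=0, P6=4, P7=2) → (P0=4, P1=3, P2=1, P3=5, P4=1, P5=2, P6=2, P7=2)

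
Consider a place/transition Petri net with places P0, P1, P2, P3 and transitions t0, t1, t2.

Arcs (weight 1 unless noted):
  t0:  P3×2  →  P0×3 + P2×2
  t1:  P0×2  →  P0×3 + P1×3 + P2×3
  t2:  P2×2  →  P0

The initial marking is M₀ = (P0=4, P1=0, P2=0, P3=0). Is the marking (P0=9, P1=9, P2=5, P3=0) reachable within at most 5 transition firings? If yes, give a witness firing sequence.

YES — reachable via ⟨t1, t1, t1, t2, t2⟩ (5 firings)

step 1: fire t1:  (P0=4, P1=0, P2=0, P3=0) → (P0=5, P1=3, P2=3, P3=0)
step 2: fire t1:  (P0=5, P1=3, P2=3, P3=0) → (P0=6, P1=6, P2=6, P3=0)
step 3: fire t1:  (P0=6, P1=6, P2=6, P3=0) → (P0=7, P1=9, P2=9, P3=0)
step 4: fire t2:  (P0=7, P1=9, P2=9, P3=0) → (P0=8, P1=9, P2=7, P3=0)
step 5: fire t2:  (P0=8, P1=9, P2=7, P3=0) → (P0=9, P1=9, P2=5, P3=0)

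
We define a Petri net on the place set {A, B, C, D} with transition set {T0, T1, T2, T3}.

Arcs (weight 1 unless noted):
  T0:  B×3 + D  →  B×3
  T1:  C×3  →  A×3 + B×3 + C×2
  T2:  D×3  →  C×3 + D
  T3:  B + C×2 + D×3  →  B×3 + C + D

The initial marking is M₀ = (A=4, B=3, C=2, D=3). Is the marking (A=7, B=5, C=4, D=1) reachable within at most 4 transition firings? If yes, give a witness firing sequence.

depth 0: 1 marking
depth 1: 4 markings reached so far
depth 2: 8 markings reached so far
depth 3: 11 markings reached so far
depth 4: 13 markings reached so far
target is not among the 13 markings reachable within 4 steps

NO — not reachable within 4 firings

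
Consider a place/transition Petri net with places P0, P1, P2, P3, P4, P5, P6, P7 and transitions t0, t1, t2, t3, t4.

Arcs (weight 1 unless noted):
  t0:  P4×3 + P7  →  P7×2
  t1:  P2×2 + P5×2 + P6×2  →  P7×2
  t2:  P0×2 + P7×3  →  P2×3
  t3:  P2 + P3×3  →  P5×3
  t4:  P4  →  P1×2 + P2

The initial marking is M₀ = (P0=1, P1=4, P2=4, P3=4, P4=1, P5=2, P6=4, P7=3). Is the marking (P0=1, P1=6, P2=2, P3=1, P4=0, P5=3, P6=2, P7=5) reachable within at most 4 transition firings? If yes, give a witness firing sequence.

step 1: fire t1:  (P0=1, P1=4, P2=4, P3=4, P4=1, P5=2, P6=4, P7=3) → (P0=1, P1=4, P2=2, P3=4, P4=1, P5=0, P6=2, P7=5)
step 2: fire t3:  (P0=1, P1=4, P2=2, P3=4, P4=1, P5=0, P6=2, P7=5) → (P0=1, P1=4, P2=1, P3=1, P4=1, P5=3, P6=2, P7=5)
step 3: fire t4:  (P0=1, P1=4, P2=1, P3=1, P4=1, P5=3, P6=2, P7=5) → (P0=1, P1=6, P2=2, P3=1, P4=0, P5=3, P6=2, P7=5)

YES — reachable via ⟨t1, t3, t4⟩ (3 firings)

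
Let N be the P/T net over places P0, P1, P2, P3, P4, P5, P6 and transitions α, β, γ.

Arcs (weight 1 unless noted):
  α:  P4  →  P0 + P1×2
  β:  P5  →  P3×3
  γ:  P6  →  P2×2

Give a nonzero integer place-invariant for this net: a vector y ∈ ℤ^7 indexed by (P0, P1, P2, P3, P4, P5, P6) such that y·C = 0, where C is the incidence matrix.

y = (P0:2, P1:-1, P2:0, P3:0, P4:0, P5:0, P6:0)

Incidence matrix C (rows=places, cols=transitions):
        α    β    γ
   P0   1    0    0
   P1   2    0    0
   P2   0    0    2
   P3   0    3    0
   P4  -1    0    0
   P5   0   -1    0
   P6   0    0   -1

Candidate y = [2, -1, 0, 0, 0, 0, 0]; check y·C column-wise:
  col α: 2·1 + -1·2 + 0·-1 = 0
  col β: 2·0 + -1·0 + 0·3 + 0·-1 = 0
  col γ: 2·0 + -1·0 + 0·2 + 0·-1 = 0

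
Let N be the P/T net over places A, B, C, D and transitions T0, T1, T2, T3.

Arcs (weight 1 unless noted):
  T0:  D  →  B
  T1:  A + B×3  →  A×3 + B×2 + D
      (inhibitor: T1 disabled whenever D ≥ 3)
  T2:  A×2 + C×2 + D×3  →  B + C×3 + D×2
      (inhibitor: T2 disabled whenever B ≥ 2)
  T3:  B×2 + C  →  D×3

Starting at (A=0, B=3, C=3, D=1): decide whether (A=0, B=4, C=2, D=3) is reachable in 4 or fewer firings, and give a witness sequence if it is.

NO — not reachable within 4 firings

depth 0: 1 marking
depth 1: 3 markings reached so far
depth 2: 4 markings reached so far
depth 3: 6 markings reached so far
depth 4: 8 markings reached so far
target is not among the 8 markings reachable within 4 steps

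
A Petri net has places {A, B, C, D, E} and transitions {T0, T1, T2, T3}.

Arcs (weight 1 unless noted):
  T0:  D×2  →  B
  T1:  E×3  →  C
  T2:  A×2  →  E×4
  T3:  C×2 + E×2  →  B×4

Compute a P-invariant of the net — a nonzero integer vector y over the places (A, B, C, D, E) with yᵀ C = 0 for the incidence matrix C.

y = (A:2, B:2, C:3, D:1, E:1)

Incidence matrix C (rows=places, cols=transitions):
       T0   T1   T2   T3
    A   0    0   -2    0
    B   1    0    0    4
    C   0    1    0   -2
    D  -2    0    0    0
    E   0   -3    4   -2

Candidate y = [2, 2, 3, 1, 1]; check y·C column-wise:
  col T0: 2·0 + 2·1 + 3·0 + 1·-2 + 1·0 = 0
  col T1: 2·0 + 2·0 + 3·1 + 1·0 + 1·-3 = 0
  col T2: 2·-2 + 2·0 + 3·0 + 1·0 + 1·4 = 0
  col T3: 2·0 + 2·4 + 3·-2 + 1·0 + 1·-2 = 0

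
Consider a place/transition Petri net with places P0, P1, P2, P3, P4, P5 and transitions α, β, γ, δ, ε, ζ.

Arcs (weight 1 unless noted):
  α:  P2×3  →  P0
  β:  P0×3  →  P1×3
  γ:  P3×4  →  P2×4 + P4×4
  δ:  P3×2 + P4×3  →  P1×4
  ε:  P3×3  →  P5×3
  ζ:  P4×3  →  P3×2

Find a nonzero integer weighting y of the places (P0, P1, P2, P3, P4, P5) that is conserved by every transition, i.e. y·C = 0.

y = (P0:3, P1:3, P2:1, P3:3, P4:2, P5:3)

Incidence matrix C (rows=places, cols=transitions):
        α    β    γ    δ    ε    ζ
   P0   1   -3    0    0    0    0
   P1   0    3    0    4    0    0
   P2  -3    0    4    0    0    0
   P3   0    0   -4   -2   -3    2
   P4   0    0    4   -3    0   -3
   P5   0    0    0    0    3    0

Candidate y = [3, 3, 1, 3, 2, 3]; check y·C column-wise:
  col α: 3·1 + 3·0 + 1·-3 + 3·0 + 2·0 + 3·0 = 0
  col β: 3·-3 + 3·3 + 1·0 + 3·0 + 2·0 + 3·0 = 0
  col γ: 3·0 + 3·0 + 1·4 + 3·-4 + 2·4 + 3·0 = 0
  col δ: 3·0 + 3·4 + 1·0 + 3·-2 + 2·-3 + 3·0 = 0
  col ε: 3·0 + 3·0 + 1·0 + 3·-3 + 2·0 + 3·3 = 0
  col ζ: 3·0 + 3·0 + 1·0 + 3·2 + 2·-3 + 3·0 = 0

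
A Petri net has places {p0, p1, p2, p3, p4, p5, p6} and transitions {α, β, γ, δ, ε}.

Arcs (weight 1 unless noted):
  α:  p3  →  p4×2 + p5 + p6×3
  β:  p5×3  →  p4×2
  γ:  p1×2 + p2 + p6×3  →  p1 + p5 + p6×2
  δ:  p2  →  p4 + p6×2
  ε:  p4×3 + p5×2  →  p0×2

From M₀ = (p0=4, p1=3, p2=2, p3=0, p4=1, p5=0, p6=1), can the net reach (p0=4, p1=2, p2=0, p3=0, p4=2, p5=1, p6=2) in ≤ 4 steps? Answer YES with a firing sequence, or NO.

step 1: fire δ:  (p0=4, p1=3, p2=2, p3=0, p4=1, p5=0, p6=1) → (p0=4, p1=3, p2=1, p3=0, p4=2, p5=0, p6=3)
step 2: fire γ:  (p0=4, p1=3, p2=1, p3=0, p4=2, p5=0, p6=3) → (p0=4, p1=2, p2=0, p3=0, p4=2, p5=1, p6=2)

YES — reachable via ⟨δ, γ⟩ (2 firings)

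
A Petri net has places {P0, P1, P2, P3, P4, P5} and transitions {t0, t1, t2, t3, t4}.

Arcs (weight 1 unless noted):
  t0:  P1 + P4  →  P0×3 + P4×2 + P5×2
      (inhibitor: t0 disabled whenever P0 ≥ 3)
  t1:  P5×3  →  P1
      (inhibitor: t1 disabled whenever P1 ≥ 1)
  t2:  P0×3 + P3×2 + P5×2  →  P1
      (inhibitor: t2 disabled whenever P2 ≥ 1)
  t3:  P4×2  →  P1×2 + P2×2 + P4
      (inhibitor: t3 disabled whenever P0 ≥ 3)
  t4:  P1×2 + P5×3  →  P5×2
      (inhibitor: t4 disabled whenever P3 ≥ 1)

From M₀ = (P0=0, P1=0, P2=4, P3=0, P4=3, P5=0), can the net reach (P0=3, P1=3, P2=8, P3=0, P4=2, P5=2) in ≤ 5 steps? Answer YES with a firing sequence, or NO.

step 1: fire t3:  (P0=0, P1=0, P2=4, P3=0, P4=3, P5=0) → (P0=0, P1=2, P2=6, P3=0, P4=2, P5=0)
step 2: fire t3:  (P0=0, P1=2, P2=6, P3=0, P4=2, P5=0) → (P0=0, P1=4, P2=8, P3=0, P4=1, P5=0)
step 3: fire t0:  (P0=0, P1=4, P2=8, P3=0, P4=1, P5=0) → (P0=3, P1=3, P2=8, P3=0, P4=2, P5=2)

YES — reachable via ⟨t3, t3, t0⟩ (3 firings)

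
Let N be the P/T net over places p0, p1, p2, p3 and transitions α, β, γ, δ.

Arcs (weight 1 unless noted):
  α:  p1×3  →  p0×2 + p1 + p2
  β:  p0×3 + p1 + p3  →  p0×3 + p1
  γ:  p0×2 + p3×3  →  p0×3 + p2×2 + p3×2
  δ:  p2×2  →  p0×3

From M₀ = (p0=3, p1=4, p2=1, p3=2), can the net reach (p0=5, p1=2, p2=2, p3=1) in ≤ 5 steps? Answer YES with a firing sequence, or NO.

step 1: fire α:  (p0=3, p1=4, p2=1, p3=2) → (p0=5, p1=2, p2=2, p3=2)
step 2: fire β:  (p0=5, p1=2, p2=2, p3=2) → (p0=5, p1=2, p2=2, p3=1)

YES — reachable via ⟨α, β⟩ (2 firings)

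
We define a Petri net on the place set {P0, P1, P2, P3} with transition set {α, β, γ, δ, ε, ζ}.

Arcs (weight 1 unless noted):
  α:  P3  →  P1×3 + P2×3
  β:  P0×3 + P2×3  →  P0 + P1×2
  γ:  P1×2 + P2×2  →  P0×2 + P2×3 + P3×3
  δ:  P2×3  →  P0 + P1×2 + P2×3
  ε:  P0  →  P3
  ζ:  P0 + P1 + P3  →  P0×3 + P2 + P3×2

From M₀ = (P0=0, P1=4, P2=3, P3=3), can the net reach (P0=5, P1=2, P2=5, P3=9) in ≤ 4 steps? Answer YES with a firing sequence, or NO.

YES — reachable via ⟨γ, γ, δ⟩ (3 firings)

step 1: fire γ:  (P0=0, P1=4, P2=3, P3=3) → (P0=2, P1=2, P2=4, P3=6)
step 2: fire γ:  (P0=2, P1=2, P2=4, P3=6) → (P0=4, P1=0, P2=5, P3=9)
step 3: fire δ:  (P0=4, P1=0, P2=5, P3=9) → (P0=5, P1=2, P2=5, P3=9)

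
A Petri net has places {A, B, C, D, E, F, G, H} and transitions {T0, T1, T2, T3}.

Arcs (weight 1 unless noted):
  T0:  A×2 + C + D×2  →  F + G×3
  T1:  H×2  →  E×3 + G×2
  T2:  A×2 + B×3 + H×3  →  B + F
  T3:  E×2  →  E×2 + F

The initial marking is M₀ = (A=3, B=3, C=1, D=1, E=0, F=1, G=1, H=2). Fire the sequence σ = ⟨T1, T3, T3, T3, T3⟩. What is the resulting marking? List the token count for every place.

step 1: fire T1:  (A=3, B=3, C=1, D=1, E=0, F=1, G=1, H=2) → (A=3, B=3, C=1, D=1, E=3, F=1, G=3, H=0)
step 2: fire T3:  (A=3, B=3, C=1, D=1, E=3, F=1, G=3, H=0) → (A=3, B=3, C=1, D=1, E=3, F=2, G=3, H=0)
step 3: fire T3:  (A=3, B=3, C=1, D=1, E=3, F=2, G=3, H=0) → (A=3, B=3, C=1, D=1, E=3, F=3, G=3, H=0)
step 4: fire T3:  (A=3, B=3, C=1, D=1, E=3, F=3, G=3, H=0) → (A=3, B=3, C=1, D=1, E=3, F=4, G=3, H=0)
step 5: fire T3:  (A=3, B=3, C=1, D=1, E=3, F=4, G=3, H=0) → (A=3, B=3, C=1, D=1, E=3, F=5, G=3, H=0)

(A=3, B=3, C=1, D=1, E=3, F=5, G=3, H=0)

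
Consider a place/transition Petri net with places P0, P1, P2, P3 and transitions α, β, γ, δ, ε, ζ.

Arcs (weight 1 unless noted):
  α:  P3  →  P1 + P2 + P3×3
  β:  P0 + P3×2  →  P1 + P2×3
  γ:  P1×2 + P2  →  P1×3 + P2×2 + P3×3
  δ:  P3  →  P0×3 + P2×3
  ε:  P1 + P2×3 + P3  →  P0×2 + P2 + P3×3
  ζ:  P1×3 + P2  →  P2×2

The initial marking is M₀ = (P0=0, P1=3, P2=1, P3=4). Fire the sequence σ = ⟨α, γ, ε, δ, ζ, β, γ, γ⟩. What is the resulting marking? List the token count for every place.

step 1: fire α:  (P0=0, P1=3, P2=1, P3=4) → (P0=0, P1=4, P2=2, P3=6)
step 2: fire γ:  (P0=0, P1=4, P2=2, P3=6) → (P0=0, P1=5, P2=3, P3=9)
step 3: fire ε:  (P0=0, P1=5, P2=3, P3=9) → (P0=2, P1=4, P2=1, P3=11)
step 4: fire δ:  (P0=2, P1=4, P2=1, P3=11) → (P0=5, P1=4, P2=4, P3=10)
step 5: fire ζ:  (P0=5, P1=4, P2=4, P3=10) → (P0=5, P1=1, P2=5, P3=10)
step 6: fire β:  (P0=5, P1=1, P2=5, P3=10) → (P0=4, P1=2, P2=8, P3=8)
step 7: fire γ:  (P0=4, P1=2, P2=8, P3=8) → (P0=4, P1=3, P2=9, P3=11)
step 8: fire γ:  (P0=4, P1=3, P2=9, P3=11) → (P0=4, P1=4, P2=10, P3=14)

(P0=4, P1=4, P2=10, P3=14)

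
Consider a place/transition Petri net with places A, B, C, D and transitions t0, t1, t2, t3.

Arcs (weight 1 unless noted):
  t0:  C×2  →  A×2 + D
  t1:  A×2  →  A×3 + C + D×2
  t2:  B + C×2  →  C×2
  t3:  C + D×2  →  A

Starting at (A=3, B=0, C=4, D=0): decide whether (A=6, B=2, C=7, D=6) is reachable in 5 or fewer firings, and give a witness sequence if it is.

NO — not reachable within 5 firings

depth 0: 1 marking
depth 1: 3 markings reached so far
depth 2: 7 markings reached so far
depth 3: 12 markings reached so far
depth 4: 19 markings reached so far
depth 5: 28 markings reached so far
target is not among the 28 markings reachable within 5 steps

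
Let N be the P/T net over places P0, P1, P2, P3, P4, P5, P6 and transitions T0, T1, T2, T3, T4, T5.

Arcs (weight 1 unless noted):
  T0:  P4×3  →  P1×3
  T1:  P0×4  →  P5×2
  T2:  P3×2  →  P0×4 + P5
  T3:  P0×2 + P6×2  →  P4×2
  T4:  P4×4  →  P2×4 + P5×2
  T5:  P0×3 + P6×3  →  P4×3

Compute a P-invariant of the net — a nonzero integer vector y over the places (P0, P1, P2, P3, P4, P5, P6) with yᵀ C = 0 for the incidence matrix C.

Incidence matrix C (rows=places, cols=transitions):
       T0   T1   T2   T3   T4   T5
   P0   0   -4    4   -2    0   -3
   P1   3    0    0    0    0    0
   P2   0    0    0    0    4    0
   P3   0    0   -2    0    0    0
   P4  -3    0    0    2   -4    3
   P5   0    2    1    0    2    0
   P6   0    0    0   -2    0   -3

Candidate y = [1, 1, 0, 3, 1, 2, 0]; check y·C column-wise:
  col T0: 1·0 + 1·3 + 3·0 + 1·-3 + 2·0 = 0
  col T1: 1·-4 + 1·0 + 3·0 + 1·0 + 2·2 = 0
  col T2: 1·4 + 1·0 + 3·-2 + 1·0 + 2·1 = 0
  col T3: 1·-2 + 1·0 + 3·0 + 1·2 + 2·0 + 0·-2 = 0
  col T4: 1·0 + 1·0 + 0·4 + 3·0 + 1·-4 + 2·2 = 0
  col T5: 1·-3 + 1·0 + 3·0 + 1·3 + 2·0 + 0·-3 = 0

y = (P0:1, P1:1, P2:0, P3:3, P4:1, P5:2, P6:0)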